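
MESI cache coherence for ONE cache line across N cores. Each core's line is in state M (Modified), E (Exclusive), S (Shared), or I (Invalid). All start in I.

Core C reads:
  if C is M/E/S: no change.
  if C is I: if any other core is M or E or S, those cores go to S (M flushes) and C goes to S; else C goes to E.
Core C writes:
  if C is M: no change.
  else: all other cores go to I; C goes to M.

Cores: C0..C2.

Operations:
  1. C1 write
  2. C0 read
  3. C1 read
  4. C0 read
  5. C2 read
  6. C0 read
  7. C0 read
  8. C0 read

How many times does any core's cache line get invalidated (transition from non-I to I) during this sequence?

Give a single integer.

Answer: 0

Derivation:
Op 1: C1 write [C1 write: invalidate none -> C1=M] -> [I,M,I] (invalidations this op: 0; running total: 0)
Op 2: C0 read [C0 read from I: others=['C1=M'] -> C0=S, others downsized to S] -> [S,S,I] (invalidations this op: 0; running total: 0)
Op 3: C1 read [C1 read: already in S, no change] -> [S,S,I] (invalidations this op: 0; running total: 0)
Op 4: C0 read [C0 read: already in S, no change] -> [S,S,I] (invalidations this op: 0; running total: 0)
Op 5: C2 read [C2 read from I: others=['C0=S', 'C1=S'] -> C2=S, others downsized to S] -> [S,S,S] (invalidations this op: 0; running total: 0)
Op 6: C0 read [C0 read: already in S, no change] -> [S,S,S] (invalidations this op: 0; running total: 0)
Op 7: C0 read [C0 read: already in S, no change] -> [S,S,S] (invalidations this op: 0; running total: 0)
Op 8: C0 read [C0 read: already in S, no change] -> [S,S,S] (invalidations this op: 0; running total: 0)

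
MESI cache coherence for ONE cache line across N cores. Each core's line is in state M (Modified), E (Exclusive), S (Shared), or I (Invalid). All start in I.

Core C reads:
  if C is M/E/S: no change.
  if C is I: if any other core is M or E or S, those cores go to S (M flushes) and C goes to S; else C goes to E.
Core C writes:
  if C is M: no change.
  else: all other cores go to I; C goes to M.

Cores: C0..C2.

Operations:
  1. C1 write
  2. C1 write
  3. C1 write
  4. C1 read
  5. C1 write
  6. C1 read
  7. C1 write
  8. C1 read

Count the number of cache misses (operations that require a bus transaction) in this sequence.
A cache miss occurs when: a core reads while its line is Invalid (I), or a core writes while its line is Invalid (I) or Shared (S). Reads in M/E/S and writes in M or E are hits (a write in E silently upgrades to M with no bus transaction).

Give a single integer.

Op 1: C1 write [C1 write: invalidate none -> C1=M] -> [I,M,I] [MISS #1: write from I]
Op 2: C1 write [C1 write: already M (modified), no change] -> [I,M,I] [hit: write from M]
Op 3: C1 write [C1 write: already M (modified), no change] -> [I,M,I] [hit: write from M]
Op 4: C1 read [C1 read: already in M, no change] -> [I,M,I] [hit: read from M]
Op 5: C1 write [C1 write: already M (modified), no change] -> [I,M,I] [hit: write from M]
Op 6: C1 read [C1 read: already in M, no change] -> [I,M,I] [hit: read from M]
Op 7: C1 write [C1 write: already M (modified), no change] -> [I,M,I] [hit: write from M]
Op 8: C1 read [C1 read: already in M, no change] -> [I,M,I] [hit: read from M]

Answer: 1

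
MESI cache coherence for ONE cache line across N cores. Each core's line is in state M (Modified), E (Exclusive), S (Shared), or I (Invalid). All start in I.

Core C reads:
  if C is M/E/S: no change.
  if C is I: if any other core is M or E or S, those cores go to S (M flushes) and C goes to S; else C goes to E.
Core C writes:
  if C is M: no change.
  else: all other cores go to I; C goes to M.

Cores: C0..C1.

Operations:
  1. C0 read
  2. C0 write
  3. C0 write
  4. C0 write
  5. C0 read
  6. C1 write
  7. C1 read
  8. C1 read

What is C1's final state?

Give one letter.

Op 1: C0 read [C0 read from I: no other sharers -> C0=E (exclusive)] -> [E,I]
Op 2: C0 write [C0 write: invalidate none -> C0=M] -> [M,I]
Op 3: C0 write [C0 write: already M (modified), no change] -> [M,I]
Op 4: C0 write [C0 write: already M (modified), no change] -> [M,I]
Op 5: C0 read [C0 read: already in M, no change] -> [M,I]
Op 6: C1 write [C1 write: invalidate ['C0=M'] -> C1=M] -> [I,M]
Op 7: C1 read [C1 read: already in M, no change] -> [I,M]
Op 8: C1 read [C1 read: already in M, no change] -> [I,M]

Answer: M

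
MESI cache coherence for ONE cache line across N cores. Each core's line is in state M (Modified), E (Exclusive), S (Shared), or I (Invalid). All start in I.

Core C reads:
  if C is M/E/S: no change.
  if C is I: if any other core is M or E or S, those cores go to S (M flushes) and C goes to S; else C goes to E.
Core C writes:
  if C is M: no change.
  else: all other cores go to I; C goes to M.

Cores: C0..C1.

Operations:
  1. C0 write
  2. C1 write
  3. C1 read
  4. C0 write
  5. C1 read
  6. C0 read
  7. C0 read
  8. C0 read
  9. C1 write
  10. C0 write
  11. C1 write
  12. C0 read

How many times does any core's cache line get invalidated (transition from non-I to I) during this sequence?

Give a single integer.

Op 1: C0 write [C0 write: invalidate none -> C0=M] -> [M,I] (invalidations this op: 0; running total: 0)
Op 2: C1 write [C1 write: invalidate ['C0=M'] -> C1=M] -> [I,M] (invalidations this op: 1; running total: 1)
Op 3: C1 read [C1 read: already in M, no change] -> [I,M] (invalidations this op: 0; running total: 1)
Op 4: C0 write [C0 write: invalidate ['C1=M'] -> C0=M] -> [M,I] (invalidations this op: 1; running total: 2)
Op 5: C1 read [C1 read from I: others=['C0=M'] -> C1=S, others downsized to S] -> [S,S] (invalidations this op: 0; running total: 2)
Op 6: C0 read [C0 read: already in S, no change] -> [S,S] (invalidations this op: 0; running total: 2)
Op 7: C0 read [C0 read: already in S, no change] -> [S,S] (invalidations this op: 0; running total: 2)
Op 8: C0 read [C0 read: already in S, no change] -> [S,S] (invalidations this op: 0; running total: 2)
Op 9: C1 write [C1 write: invalidate ['C0=S'] -> C1=M] -> [I,M] (invalidations this op: 1; running total: 3)
Op 10: C0 write [C0 write: invalidate ['C1=M'] -> C0=M] -> [M,I] (invalidations this op: 1; running total: 4)
Op 11: C1 write [C1 write: invalidate ['C0=M'] -> C1=M] -> [I,M] (invalidations this op: 1; running total: 5)
Op 12: C0 read [C0 read from I: others=['C1=M'] -> C0=S, others downsized to S] -> [S,S] (invalidations this op: 0; running total: 5)

Answer: 5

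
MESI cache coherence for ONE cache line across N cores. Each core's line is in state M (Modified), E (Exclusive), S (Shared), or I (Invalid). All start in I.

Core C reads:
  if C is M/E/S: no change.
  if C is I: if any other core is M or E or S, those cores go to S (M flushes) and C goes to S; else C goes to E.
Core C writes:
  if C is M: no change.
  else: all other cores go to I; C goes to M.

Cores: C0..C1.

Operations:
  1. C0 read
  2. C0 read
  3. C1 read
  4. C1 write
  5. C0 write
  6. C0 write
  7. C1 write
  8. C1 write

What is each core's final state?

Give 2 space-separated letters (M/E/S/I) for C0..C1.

Answer: I M

Derivation:
Op 1: C0 read [C0 read from I: no other sharers -> C0=E (exclusive)] -> [E,I]
Op 2: C0 read [C0 read: already in E, no change] -> [E,I]
Op 3: C1 read [C1 read from I: others=['C0=E'] -> C1=S, others downsized to S] -> [S,S]
Op 4: C1 write [C1 write: invalidate ['C0=S'] -> C1=M] -> [I,M]
Op 5: C0 write [C0 write: invalidate ['C1=M'] -> C0=M] -> [M,I]
Op 6: C0 write [C0 write: already M (modified), no change] -> [M,I]
Op 7: C1 write [C1 write: invalidate ['C0=M'] -> C1=M] -> [I,M]
Op 8: C1 write [C1 write: already M (modified), no change] -> [I,M]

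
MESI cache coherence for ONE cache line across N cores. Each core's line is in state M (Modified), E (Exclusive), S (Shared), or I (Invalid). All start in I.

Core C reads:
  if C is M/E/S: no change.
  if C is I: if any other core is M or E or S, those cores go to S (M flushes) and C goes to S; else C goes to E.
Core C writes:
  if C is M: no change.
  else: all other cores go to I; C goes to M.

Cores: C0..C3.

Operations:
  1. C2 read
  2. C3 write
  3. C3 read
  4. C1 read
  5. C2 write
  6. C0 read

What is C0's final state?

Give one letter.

Answer: S

Derivation:
Op 1: C2 read [C2 read from I: no other sharers -> C2=E (exclusive)] -> [I,I,E,I]
Op 2: C3 write [C3 write: invalidate ['C2=E'] -> C3=M] -> [I,I,I,M]
Op 3: C3 read [C3 read: already in M, no change] -> [I,I,I,M]
Op 4: C1 read [C1 read from I: others=['C3=M'] -> C1=S, others downsized to S] -> [I,S,I,S]
Op 5: C2 write [C2 write: invalidate ['C1=S', 'C3=S'] -> C2=M] -> [I,I,M,I]
Op 6: C0 read [C0 read from I: others=['C2=M'] -> C0=S, others downsized to S] -> [S,I,S,I]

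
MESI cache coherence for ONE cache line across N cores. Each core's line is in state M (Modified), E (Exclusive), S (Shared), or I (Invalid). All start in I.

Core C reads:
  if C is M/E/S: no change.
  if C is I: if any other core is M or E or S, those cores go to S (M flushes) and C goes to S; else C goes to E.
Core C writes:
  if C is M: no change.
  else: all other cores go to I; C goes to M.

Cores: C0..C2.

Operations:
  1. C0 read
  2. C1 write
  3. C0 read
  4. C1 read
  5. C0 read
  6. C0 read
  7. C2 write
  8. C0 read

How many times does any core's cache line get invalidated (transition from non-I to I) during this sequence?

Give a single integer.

Answer: 3

Derivation:
Op 1: C0 read [C0 read from I: no other sharers -> C0=E (exclusive)] -> [E,I,I] (invalidations this op: 0; running total: 0)
Op 2: C1 write [C1 write: invalidate ['C0=E'] -> C1=M] -> [I,M,I] (invalidations this op: 1; running total: 1)
Op 3: C0 read [C0 read from I: others=['C1=M'] -> C0=S, others downsized to S] -> [S,S,I] (invalidations this op: 0; running total: 1)
Op 4: C1 read [C1 read: already in S, no change] -> [S,S,I] (invalidations this op: 0; running total: 1)
Op 5: C0 read [C0 read: already in S, no change] -> [S,S,I] (invalidations this op: 0; running total: 1)
Op 6: C0 read [C0 read: already in S, no change] -> [S,S,I] (invalidations this op: 0; running total: 1)
Op 7: C2 write [C2 write: invalidate ['C0=S', 'C1=S'] -> C2=M] -> [I,I,M] (invalidations this op: 2; running total: 3)
Op 8: C0 read [C0 read from I: others=['C2=M'] -> C0=S, others downsized to S] -> [S,I,S] (invalidations this op: 0; running total: 3)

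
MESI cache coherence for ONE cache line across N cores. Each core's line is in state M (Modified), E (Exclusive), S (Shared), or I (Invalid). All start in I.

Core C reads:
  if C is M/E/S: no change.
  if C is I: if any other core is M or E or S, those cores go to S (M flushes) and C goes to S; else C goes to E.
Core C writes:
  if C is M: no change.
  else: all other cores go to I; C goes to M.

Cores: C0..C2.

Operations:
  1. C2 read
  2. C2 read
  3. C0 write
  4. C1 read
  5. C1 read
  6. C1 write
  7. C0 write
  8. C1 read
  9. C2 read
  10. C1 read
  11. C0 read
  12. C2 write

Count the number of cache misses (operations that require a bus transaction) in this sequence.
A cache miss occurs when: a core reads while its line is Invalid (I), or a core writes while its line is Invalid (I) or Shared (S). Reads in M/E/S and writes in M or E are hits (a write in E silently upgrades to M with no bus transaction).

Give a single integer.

Answer: 8

Derivation:
Op 1: C2 read [C2 read from I: no other sharers -> C2=E (exclusive)] -> [I,I,E] [MISS #1: read from I]
Op 2: C2 read [C2 read: already in E, no change] -> [I,I,E] [hit: read from E]
Op 3: C0 write [C0 write: invalidate ['C2=E'] -> C0=M] -> [M,I,I] [MISS #2: write from I]
Op 4: C1 read [C1 read from I: others=['C0=M'] -> C1=S, others downsized to S] -> [S,S,I] [MISS #3: read from I]
Op 5: C1 read [C1 read: already in S, no change] -> [S,S,I] [hit: read from S]
Op 6: C1 write [C1 write: invalidate ['C0=S'] -> C1=M] -> [I,M,I] [MISS #4: write from S]
Op 7: C0 write [C0 write: invalidate ['C1=M'] -> C0=M] -> [M,I,I] [MISS #5: write from I]
Op 8: C1 read [C1 read from I: others=['C0=M'] -> C1=S, others downsized to S] -> [S,S,I] [MISS #6: read from I]
Op 9: C2 read [C2 read from I: others=['C0=S', 'C1=S'] -> C2=S, others downsized to S] -> [S,S,S] [MISS #7: read from I]
Op 10: C1 read [C1 read: already in S, no change] -> [S,S,S] [hit: read from S]
Op 11: C0 read [C0 read: already in S, no change] -> [S,S,S] [hit: read from S]
Op 12: C2 write [C2 write: invalidate ['C0=S', 'C1=S'] -> C2=M] -> [I,I,M] [MISS #8: write from S]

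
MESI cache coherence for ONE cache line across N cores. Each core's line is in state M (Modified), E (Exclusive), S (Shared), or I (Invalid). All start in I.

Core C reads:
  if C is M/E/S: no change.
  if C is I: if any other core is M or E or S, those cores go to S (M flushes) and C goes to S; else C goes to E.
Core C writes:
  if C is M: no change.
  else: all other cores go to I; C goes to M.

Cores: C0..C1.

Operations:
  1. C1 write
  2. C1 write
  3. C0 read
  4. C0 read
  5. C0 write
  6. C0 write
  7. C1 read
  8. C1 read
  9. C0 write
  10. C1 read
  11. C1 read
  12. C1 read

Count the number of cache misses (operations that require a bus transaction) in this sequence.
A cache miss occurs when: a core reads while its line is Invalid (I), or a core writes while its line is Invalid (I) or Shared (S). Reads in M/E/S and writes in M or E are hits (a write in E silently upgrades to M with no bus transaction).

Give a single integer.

Answer: 6

Derivation:
Op 1: C1 write [C1 write: invalidate none -> C1=M] -> [I,M] [MISS #1: write from I]
Op 2: C1 write [C1 write: already M (modified), no change] -> [I,M] [hit: write from M]
Op 3: C0 read [C0 read from I: others=['C1=M'] -> C0=S, others downsized to S] -> [S,S] [MISS #2: read from I]
Op 4: C0 read [C0 read: already in S, no change] -> [S,S] [hit: read from S]
Op 5: C0 write [C0 write: invalidate ['C1=S'] -> C0=M] -> [M,I] [MISS #3: write from S]
Op 6: C0 write [C0 write: already M (modified), no change] -> [M,I] [hit: write from M]
Op 7: C1 read [C1 read from I: others=['C0=M'] -> C1=S, others downsized to S] -> [S,S] [MISS #4: read from I]
Op 8: C1 read [C1 read: already in S, no change] -> [S,S] [hit: read from S]
Op 9: C0 write [C0 write: invalidate ['C1=S'] -> C0=M] -> [M,I] [MISS #5: write from S]
Op 10: C1 read [C1 read from I: others=['C0=M'] -> C1=S, others downsized to S] -> [S,S] [MISS #6: read from I]
Op 11: C1 read [C1 read: already in S, no change] -> [S,S] [hit: read from S]
Op 12: C1 read [C1 read: already in S, no change] -> [S,S] [hit: read from S]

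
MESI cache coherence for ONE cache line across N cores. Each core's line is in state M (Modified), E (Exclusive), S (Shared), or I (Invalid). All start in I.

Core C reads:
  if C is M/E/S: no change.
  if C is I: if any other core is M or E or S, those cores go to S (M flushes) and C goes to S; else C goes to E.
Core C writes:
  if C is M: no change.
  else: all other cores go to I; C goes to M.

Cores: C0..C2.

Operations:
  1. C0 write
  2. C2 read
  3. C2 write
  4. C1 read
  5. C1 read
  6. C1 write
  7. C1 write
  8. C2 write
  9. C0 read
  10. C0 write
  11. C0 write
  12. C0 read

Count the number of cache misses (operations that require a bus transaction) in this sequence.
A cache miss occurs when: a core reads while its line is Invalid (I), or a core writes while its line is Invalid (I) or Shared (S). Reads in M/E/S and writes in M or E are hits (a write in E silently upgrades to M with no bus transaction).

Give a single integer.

Answer: 8

Derivation:
Op 1: C0 write [C0 write: invalidate none -> C0=M] -> [M,I,I] [MISS #1: write from I]
Op 2: C2 read [C2 read from I: others=['C0=M'] -> C2=S, others downsized to S] -> [S,I,S] [MISS #2: read from I]
Op 3: C2 write [C2 write: invalidate ['C0=S'] -> C2=M] -> [I,I,M] [MISS #3: write from S]
Op 4: C1 read [C1 read from I: others=['C2=M'] -> C1=S, others downsized to S] -> [I,S,S] [MISS #4: read from I]
Op 5: C1 read [C1 read: already in S, no change] -> [I,S,S] [hit: read from S]
Op 6: C1 write [C1 write: invalidate ['C2=S'] -> C1=M] -> [I,M,I] [MISS #5: write from S]
Op 7: C1 write [C1 write: already M (modified), no change] -> [I,M,I] [hit: write from M]
Op 8: C2 write [C2 write: invalidate ['C1=M'] -> C2=M] -> [I,I,M] [MISS #6: write from I]
Op 9: C0 read [C0 read from I: others=['C2=M'] -> C0=S, others downsized to S] -> [S,I,S] [MISS #7: read from I]
Op 10: C0 write [C0 write: invalidate ['C2=S'] -> C0=M] -> [M,I,I] [MISS #8: write from S]
Op 11: C0 write [C0 write: already M (modified), no change] -> [M,I,I] [hit: write from M]
Op 12: C0 read [C0 read: already in M, no change] -> [M,I,I] [hit: read from M]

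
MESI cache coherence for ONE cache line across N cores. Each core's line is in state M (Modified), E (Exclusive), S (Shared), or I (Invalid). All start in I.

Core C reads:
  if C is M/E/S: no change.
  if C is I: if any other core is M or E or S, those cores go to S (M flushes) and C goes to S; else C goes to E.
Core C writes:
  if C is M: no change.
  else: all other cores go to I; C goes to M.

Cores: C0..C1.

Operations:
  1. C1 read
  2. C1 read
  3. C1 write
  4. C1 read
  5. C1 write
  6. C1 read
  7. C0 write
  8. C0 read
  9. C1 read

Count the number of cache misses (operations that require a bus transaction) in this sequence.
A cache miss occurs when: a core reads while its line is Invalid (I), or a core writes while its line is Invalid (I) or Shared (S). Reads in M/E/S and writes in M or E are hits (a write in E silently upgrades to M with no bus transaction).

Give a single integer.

Answer: 3

Derivation:
Op 1: C1 read [C1 read from I: no other sharers -> C1=E (exclusive)] -> [I,E] [MISS #1: read from I]
Op 2: C1 read [C1 read: already in E, no change] -> [I,E] [hit: read from E]
Op 3: C1 write [C1 write: invalidate none -> C1=M] -> [I,M] [hit: write from E is a silent E->M upgrade, no bus transaction]
Op 4: C1 read [C1 read: already in M, no change] -> [I,M] [hit: read from M]
Op 5: C1 write [C1 write: already M (modified), no change] -> [I,M] [hit: write from M]
Op 6: C1 read [C1 read: already in M, no change] -> [I,M] [hit: read from M]
Op 7: C0 write [C0 write: invalidate ['C1=M'] -> C0=M] -> [M,I] [MISS #2: write from I]
Op 8: C0 read [C0 read: already in M, no change] -> [M,I] [hit: read from M]
Op 9: C1 read [C1 read from I: others=['C0=M'] -> C1=S, others downsized to S] -> [S,S] [MISS #3: read from I]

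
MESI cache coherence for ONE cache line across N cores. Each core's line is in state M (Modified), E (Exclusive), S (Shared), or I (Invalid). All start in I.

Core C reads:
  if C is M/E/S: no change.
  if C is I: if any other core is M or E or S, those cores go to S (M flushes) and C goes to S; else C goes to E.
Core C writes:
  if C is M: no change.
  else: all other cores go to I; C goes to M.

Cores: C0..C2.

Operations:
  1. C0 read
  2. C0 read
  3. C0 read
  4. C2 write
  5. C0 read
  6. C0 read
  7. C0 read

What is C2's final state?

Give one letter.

Op 1: C0 read [C0 read from I: no other sharers -> C0=E (exclusive)] -> [E,I,I]
Op 2: C0 read [C0 read: already in E, no change] -> [E,I,I]
Op 3: C0 read [C0 read: already in E, no change] -> [E,I,I]
Op 4: C2 write [C2 write: invalidate ['C0=E'] -> C2=M] -> [I,I,M]
Op 5: C0 read [C0 read from I: others=['C2=M'] -> C0=S, others downsized to S] -> [S,I,S]
Op 6: C0 read [C0 read: already in S, no change] -> [S,I,S]
Op 7: C0 read [C0 read: already in S, no change] -> [S,I,S]

Answer: S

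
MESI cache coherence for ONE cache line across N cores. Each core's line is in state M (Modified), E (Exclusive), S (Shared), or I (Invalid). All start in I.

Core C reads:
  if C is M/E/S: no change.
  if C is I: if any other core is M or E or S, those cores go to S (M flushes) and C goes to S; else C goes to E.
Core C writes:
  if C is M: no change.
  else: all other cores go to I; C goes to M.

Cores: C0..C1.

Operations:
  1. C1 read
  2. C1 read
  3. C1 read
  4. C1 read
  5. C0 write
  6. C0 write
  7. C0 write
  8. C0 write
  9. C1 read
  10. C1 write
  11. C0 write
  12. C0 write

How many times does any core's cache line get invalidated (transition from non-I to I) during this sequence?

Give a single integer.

Op 1: C1 read [C1 read from I: no other sharers -> C1=E (exclusive)] -> [I,E] (invalidations this op: 0; running total: 0)
Op 2: C1 read [C1 read: already in E, no change] -> [I,E] (invalidations this op: 0; running total: 0)
Op 3: C1 read [C1 read: already in E, no change] -> [I,E] (invalidations this op: 0; running total: 0)
Op 4: C1 read [C1 read: already in E, no change] -> [I,E] (invalidations this op: 0; running total: 0)
Op 5: C0 write [C0 write: invalidate ['C1=E'] -> C0=M] -> [M,I] (invalidations this op: 1; running total: 1)
Op 6: C0 write [C0 write: already M (modified), no change] -> [M,I] (invalidations this op: 0; running total: 1)
Op 7: C0 write [C0 write: already M (modified), no change] -> [M,I] (invalidations this op: 0; running total: 1)
Op 8: C0 write [C0 write: already M (modified), no change] -> [M,I] (invalidations this op: 0; running total: 1)
Op 9: C1 read [C1 read from I: others=['C0=M'] -> C1=S, others downsized to S] -> [S,S] (invalidations this op: 0; running total: 1)
Op 10: C1 write [C1 write: invalidate ['C0=S'] -> C1=M] -> [I,M] (invalidations this op: 1; running total: 2)
Op 11: C0 write [C0 write: invalidate ['C1=M'] -> C0=M] -> [M,I] (invalidations this op: 1; running total: 3)
Op 12: C0 write [C0 write: already M (modified), no change] -> [M,I] (invalidations this op: 0; running total: 3)

Answer: 3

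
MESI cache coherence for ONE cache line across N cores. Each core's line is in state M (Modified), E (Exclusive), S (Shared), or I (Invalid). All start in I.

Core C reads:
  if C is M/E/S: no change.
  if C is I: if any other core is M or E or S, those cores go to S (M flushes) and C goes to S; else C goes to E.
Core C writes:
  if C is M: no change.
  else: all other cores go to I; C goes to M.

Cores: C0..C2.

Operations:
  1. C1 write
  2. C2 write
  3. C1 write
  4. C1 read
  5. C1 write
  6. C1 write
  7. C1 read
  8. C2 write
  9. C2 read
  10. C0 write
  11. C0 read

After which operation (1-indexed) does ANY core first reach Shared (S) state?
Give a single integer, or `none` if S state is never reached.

Op 1: C1 write [C1 write: invalidate none -> C1=M] -> [I,M,I]
Op 2: C2 write [C2 write: invalidate ['C1=M'] -> C2=M] -> [I,I,M]
Op 3: C1 write [C1 write: invalidate ['C2=M'] -> C1=M] -> [I,M,I]
Op 4: C1 read [C1 read: already in M, no change] -> [I,M,I]
Op 5: C1 write [C1 write: already M (modified), no change] -> [I,M,I]
Op 6: C1 write [C1 write: already M (modified), no change] -> [I,M,I]
Op 7: C1 read [C1 read: already in M, no change] -> [I,M,I]
Op 8: C2 write [C2 write: invalidate ['C1=M'] -> C2=M] -> [I,I,M]
Op 9: C2 read [C2 read: already in M, no change] -> [I,I,M]
Op 10: C0 write [C0 write: invalidate ['C2=M'] -> C0=M] -> [M,I,I]
Op 11: C0 read [C0 read: already in M, no change] -> [M,I,I]
S state never reached in this sequence.

Answer: none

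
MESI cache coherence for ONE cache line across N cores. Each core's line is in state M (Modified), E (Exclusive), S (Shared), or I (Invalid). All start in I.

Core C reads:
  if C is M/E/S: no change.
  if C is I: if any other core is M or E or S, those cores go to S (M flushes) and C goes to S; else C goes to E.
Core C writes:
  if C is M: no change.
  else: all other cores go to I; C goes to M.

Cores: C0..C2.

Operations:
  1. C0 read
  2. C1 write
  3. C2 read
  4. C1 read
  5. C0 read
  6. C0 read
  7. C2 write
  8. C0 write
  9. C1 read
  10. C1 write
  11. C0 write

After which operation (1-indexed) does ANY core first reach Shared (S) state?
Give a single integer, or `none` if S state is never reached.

Answer: 3

Derivation:
Op 1: C0 read [C0 read from I: no other sharers -> C0=E (exclusive)] -> [E,I,I]
Op 2: C1 write [C1 write: invalidate ['C0=E'] -> C1=M] -> [I,M,I]
Op 3: C2 read [C2 read from I: others=['C1=M'] -> C2=S, others downsized to S] -> [I,S,S]
  -> First S state at op 3; remaining ops need not be traced.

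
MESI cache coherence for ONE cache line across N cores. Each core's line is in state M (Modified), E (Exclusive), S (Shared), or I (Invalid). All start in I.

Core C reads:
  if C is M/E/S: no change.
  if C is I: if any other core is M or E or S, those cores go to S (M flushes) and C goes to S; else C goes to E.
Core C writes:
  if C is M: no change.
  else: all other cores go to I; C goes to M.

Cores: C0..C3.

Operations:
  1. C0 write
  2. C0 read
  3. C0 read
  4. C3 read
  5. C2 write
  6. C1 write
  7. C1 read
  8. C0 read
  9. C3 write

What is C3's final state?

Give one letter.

Op 1: C0 write [C0 write: invalidate none -> C0=M] -> [M,I,I,I]
Op 2: C0 read [C0 read: already in M, no change] -> [M,I,I,I]
Op 3: C0 read [C0 read: already in M, no change] -> [M,I,I,I]
Op 4: C3 read [C3 read from I: others=['C0=M'] -> C3=S, others downsized to S] -> [S,I,I,S]
Op 5: C2 write [C2 write: invalidate ['C0=S', 'C3=S'] -> C2=M] -> [I,I,M,I]
Op 6: C1 write [C1 write: invalidate ['C2=M'] -> C1=M] -> [I,M,I,I]
Op 7: C1 read [C1 read: already in M, no change] -> [I,M,I,I]
Op 8: C0 read [C0 read from I: others=['C1=M'] -> C0=S, others downsized to S] -> [S,S,I,I]
Op 9: C3 write [C3 write: invalidate ['C0=S', 'C1=S'] -> C3=M] -> [I,I,I,M]

Answer: M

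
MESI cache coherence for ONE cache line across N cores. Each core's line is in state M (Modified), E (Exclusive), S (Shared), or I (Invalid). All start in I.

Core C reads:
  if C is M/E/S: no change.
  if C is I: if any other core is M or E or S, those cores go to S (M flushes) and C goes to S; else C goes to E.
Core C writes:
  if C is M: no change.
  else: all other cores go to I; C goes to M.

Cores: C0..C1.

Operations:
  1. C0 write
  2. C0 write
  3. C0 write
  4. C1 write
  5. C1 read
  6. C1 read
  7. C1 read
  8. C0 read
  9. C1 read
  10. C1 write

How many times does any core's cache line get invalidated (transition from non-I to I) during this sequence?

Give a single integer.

Answer: 2

Derivation:
Op 1: C0 write [C0 write: invalidate none -> C0=M] -> [M,I] (invalidations this op: 0; running total: 0)
Op 2: C0 write [C0 write: already M (modified), no change] -> [M,I] (invalidations this op: 0; running total: 0)
Op 3: C0 write [C0 write: already M (modified), no change] -> [M,I] (invalidations this op: 0; running total: 0)
Op 4: C1 write [C1 write: invalidate ['C0=M'] -> C1=M] -> [I,M] (invalidations this op: 1; running total: 1)
Op 5: C1 read [C1 read: already in M, no change] -> [I,M] (invalidations this op: 0; running total: 1)
Op 6: C1 read [C1 read: already in M, no change] -> [I,M] (invalidations this op: 0; running total: 1)
Op 7: C1 read [C1 read: already in M, no change] -> [I,M] (invalidations this op: 0; running total: 1)
Op 8: C0 read [C0 read from I: others=['C1=M'] -> C0=S, others downsized to S] -> [S,S] (invalidations this op: 0; running total: 1)
Op 9: C1 read [C1 read: already in S, no change] -> [S,S] (invalidations this op: 0; running total: 1)
Op 10: C1 write [C1 write: invalidate ['C0=S'] -> C1=M] -> [I,M] (invalidations this op: 1; running total: 2)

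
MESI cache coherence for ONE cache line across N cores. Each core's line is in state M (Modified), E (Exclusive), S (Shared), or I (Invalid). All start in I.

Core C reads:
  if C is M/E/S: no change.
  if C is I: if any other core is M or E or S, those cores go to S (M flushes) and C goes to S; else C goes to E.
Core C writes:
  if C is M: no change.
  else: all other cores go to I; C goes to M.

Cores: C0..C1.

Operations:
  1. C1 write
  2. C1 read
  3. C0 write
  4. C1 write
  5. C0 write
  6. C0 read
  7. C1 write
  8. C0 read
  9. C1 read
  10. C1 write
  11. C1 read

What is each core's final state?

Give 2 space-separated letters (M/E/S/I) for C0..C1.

Op 1: C1 write [C1 write: invalidate none -> C1=M] -> [I,M]
Op 2: C1 read [C1 read: already in M, no change] -> [I,M]
Op 3: C0 write [C0 write: invalidate ['C1=M'] -> C0=M] -> [M,I]
Op 4: C1 write [C1 write: invalidate ['C0=M'] -> C1=M] -> [I,M]
Op 5: C0 write [C0 write: invalidate ['C1=M'] -> C0=M] -> [M,I]
Op 6: C0 read [C0 read: already in M, no change] -> [M,I]
Op 7: C1 write [C1 write: invalidate ['C0=M'] -> C1=M] -> [I,M]
Op 8: C0 read [C0 read from I: others=['C1=M'] -> C0=S, others downsized to S] -> [S,S]
Op 9: C1 read [C1 read: already in S, no change] -> [S,S]
Op 10: C1 write [C1 write: invalidate ['C0=S'] -> C1=M] -> [I,M]
Op 11: C1 read [C1 read: already in M, no change] -> [I,M]

Answer: I M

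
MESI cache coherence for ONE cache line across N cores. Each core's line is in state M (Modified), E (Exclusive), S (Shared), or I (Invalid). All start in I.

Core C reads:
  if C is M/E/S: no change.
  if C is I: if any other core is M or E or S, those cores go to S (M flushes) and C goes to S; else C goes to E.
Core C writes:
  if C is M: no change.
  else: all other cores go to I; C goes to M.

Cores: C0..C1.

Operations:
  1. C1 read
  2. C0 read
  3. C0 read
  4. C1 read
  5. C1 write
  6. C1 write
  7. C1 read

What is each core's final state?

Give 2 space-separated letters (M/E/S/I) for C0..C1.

Op 1: C1 read [C1 read from I: no other sharers -> C1=E (exclusive)] -> [I,E]
Op 2: C0 read [C0 read from I: others=['C1=E'] -> C0=S, others downsized to S] -> [S,S]
Op 3: C0 read [C0 read: already in S, no change] -> [S,S]
Op 4: C1 read [C1 read: already in S, no change] -> [S,S]
Op 5: C1 write [C1 write: invalidate ['C0=S'] -> C1=M] -> [I,M]
Op 6: C1 write [C1 write: already M (modified), no change] -> [I,M]
Op 7: C1 read [C1 read: already in M, no change] -> [I,M]

Answer: I M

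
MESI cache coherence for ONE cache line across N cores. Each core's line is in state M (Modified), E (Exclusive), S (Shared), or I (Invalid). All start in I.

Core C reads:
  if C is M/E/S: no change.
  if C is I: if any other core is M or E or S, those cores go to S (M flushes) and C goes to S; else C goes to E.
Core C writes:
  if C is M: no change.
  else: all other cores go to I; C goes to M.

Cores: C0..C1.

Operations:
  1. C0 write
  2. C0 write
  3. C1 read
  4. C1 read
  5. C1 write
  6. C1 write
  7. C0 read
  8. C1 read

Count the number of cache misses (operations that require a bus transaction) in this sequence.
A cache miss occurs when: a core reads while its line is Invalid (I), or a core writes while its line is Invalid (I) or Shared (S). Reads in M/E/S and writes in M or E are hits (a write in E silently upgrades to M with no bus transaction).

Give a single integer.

Op 1: C0 write [C0 write: invalidate none -> C0=M] -> [M,I] [MISS #1: write from I]
Op 2: C0 write [C0 write: already M (modified), no change] -> [M,I] [hit: write from M]
Op 3: C1 read [C1 read from I: others=['C0=M'] -> C1=S, others downsized to S] -> [S,S] [MISS #2: read from I]
Op 4: C1 read [C1 read: already in S, no change] -> [S,S] [hit: read from S]
Op 5: C1 write [C1 write: invalidate ['C0=S'] -> C1=M] -> [I,M] [MISS #3: write from S]
Op 6: C1 write [C1 write: already M (modified), no change] -> [I,M] [hit: write from M]
Op 7: C0 read [C0 read from I: others=['C1=M'] -> C0=S, others downsized to S] -> [S,S] [MISS #4: read from I]
Op 8: C1 read [C1 read: already in S, no change] -> [S,S] [hit: read from S]

Answer: 4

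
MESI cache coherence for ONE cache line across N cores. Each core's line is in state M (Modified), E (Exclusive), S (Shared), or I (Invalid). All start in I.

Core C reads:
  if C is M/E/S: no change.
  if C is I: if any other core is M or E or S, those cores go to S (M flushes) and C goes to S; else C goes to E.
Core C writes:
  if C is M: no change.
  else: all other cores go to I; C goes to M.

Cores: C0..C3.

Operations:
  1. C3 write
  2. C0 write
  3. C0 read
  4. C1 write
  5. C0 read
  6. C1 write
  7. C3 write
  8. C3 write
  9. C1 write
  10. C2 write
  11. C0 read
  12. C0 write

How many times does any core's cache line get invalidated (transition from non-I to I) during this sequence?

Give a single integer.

Op 1: C3 write [C3 write: invalidate none -> C3=M] -> [I,I,I,M] (invalidations this op: 0; running total: 0)
Op 2: C0 write [C0 write: invalidate ['C3=M'] -> C0=M] -> [M,I,I,I] (invalidations this op: 1; running total: 1)
Op 3: C0 read [C0 read: already in M, no change] -> [M,I,I,I] (invalidations this op: 0; running total: 1)
Op 4: C1 write [C1 write: invalidate ['C0=M'] -> C1=M] -> [I,M,I,I] (invalidations this op: 1; running total: 2)
Op 5: C0 read [C0 read from I: others=['C1=M'] -> C0=S, others downsized to S] -> [S,S,I,I] (invalidations this op: 0; running total: 2)
Op 6: C1 write [C1 write: invalidate ['C0=S'] -> C1=M] -> [I,M,I,I] (invalidations this op: 1; running total: 3)
Op 7: C3 write [C3 write: invalidate ['C1=M'] -> C3=M] -> [I,I,I,M] (invalidations this op: 1; running total: 4)
Op 8: C3 write [C3 write: already M (modified), no change] -> [I,I,I,M] (invalidations this op: 0; running total: 4)
Op 9: C1 write [C1 write: invalidate ['C3=M'] -> C1=M] -> [I,M,I,I] (invalidations this op: 1; running total: 5)
Op 10: C2 write [C2 write: invalidate ['C1=M'] -> C2=M] -> [I,I,M,I] (invalidations this op: 1; running total: 6)
Op 11: C0 read [C0 read from I: others=['C2=M'] -> C0=S, others downsized to S] -> [S,I,S,I] (invalidations this op: 0; running total: 6)
Op 12: C0 write [C0 write: invalidate ['C2=S'] -> C0=M] -> [M,I,I,I] (invalidations this op: 1; running total: 7)

Answer: 7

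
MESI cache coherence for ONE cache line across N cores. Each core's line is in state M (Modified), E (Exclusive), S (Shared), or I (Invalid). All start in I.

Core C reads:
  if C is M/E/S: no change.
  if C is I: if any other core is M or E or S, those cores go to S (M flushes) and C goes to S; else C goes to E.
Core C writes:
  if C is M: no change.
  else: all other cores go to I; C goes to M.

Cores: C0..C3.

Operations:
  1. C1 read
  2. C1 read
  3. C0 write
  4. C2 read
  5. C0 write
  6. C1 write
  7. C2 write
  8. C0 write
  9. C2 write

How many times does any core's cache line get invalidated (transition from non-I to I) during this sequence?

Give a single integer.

Op 1: C1 read [C1 read from I: no other sharers -> C1=E (exclusive)] -> [I,E,I,I] (invalidations this op: 0; running total: 0)
Op 2: C1 read [C1 read: already in E, no change] -> [I,E,I,I] (invalidations this op: 0; running total: 0)
Op 3: C0 write [C0 write: invalidate ['C1=E'] -> C0=M] -> [M,I,I,I] (invalidations this op: 1; running total: 1)
Op 4: C2 read [C2 read from I: others=['C0=M'] -> C2=S, others downsized to S] -> [S,I,S,I] (invalidations this op: 0; running total: 1)
Op 5: C0 write [C0 write: invalidate ['C2=S'] -> C0=M] -> [M,I,I,I] (invalidations this op: 1; running total: 2)
Op 6: C1 write [C1 write: invalidate ['C0=M'] -> C1=M] -> [I,M,I,I] (invalidations this op: 1; running total: 3)
Op 7: C2 write [C2 write: invalidate ['C1=M'] -> C2=M] -> [I,I,M,I] (invalidations this op: 1; running total: 4)
Op 8: C0 write [C0 write: invalidate ['C2=M'] -> C0=M] -> [M,I,I,I] (invalidations this op: 1; running total: 5)
Op 9: C2 write [C2 write: invalidate ['C0=M'] -> C2=M] -> [I,I,M,I] (invalidations this op: 1; running total: 6)

Answer: 6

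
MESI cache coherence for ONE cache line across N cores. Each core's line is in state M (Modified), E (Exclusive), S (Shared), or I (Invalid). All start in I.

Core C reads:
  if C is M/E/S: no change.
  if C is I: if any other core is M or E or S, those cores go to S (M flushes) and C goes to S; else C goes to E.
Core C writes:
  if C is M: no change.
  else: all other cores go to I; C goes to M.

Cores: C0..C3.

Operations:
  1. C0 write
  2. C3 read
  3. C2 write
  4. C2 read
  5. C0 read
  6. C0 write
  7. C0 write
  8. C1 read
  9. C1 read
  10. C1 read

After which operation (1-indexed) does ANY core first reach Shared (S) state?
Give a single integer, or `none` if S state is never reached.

Op 1: C0 write [C0 write: invalidate none -> C0=M] -> [M,I,I,I]
Op 2: C3 read [C3 read from I: others=['C0=M'] -> C3=S, others downsized to S] -> [S,I,I,S]
  -> First S state at op 2; remaining ops need not be traced.

Answer: 2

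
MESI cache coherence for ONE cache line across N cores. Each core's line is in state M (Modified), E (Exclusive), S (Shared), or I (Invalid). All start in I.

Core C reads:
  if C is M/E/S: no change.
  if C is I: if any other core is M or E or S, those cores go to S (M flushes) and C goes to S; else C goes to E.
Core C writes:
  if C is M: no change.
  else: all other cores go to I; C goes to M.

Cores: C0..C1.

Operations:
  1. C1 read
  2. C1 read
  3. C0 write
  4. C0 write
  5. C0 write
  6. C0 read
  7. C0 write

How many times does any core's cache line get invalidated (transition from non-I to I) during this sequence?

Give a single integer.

Op 1: C1 read [C1 read from I: no other sharers -> C1=E (exclusive)] -> [I,E] (invalidations this op: 0; running total: 0)
Op 2: C1 read [C1 read: already in E, no change] -> [I,E] (invalidations this op: 0; running total: 0)
Op 3: C0 write [C0 write: invalidate ['C1=E'] -> C0=M] -> [M,I] (invalidations this op: 1; running total: 1)
Op 4: C0 write [C0 write: already M (modified), no change] -> [M,I] (invalidations this op: 0; running total: 1)
Op 5: C0 write [C0 write: already M (modified), no change] -> [M,I] (invalidations this op: 0; running total: 1)
Op 6: C0 read [C0 read: already in M, no change] -> [M,I] (invalidations this op: 0; running total: 1)
Op 7: C0 write [C0 write: already M (modified), no change] -> [M,I] (invalidations this op: 0; running total: 1)

Answer: 1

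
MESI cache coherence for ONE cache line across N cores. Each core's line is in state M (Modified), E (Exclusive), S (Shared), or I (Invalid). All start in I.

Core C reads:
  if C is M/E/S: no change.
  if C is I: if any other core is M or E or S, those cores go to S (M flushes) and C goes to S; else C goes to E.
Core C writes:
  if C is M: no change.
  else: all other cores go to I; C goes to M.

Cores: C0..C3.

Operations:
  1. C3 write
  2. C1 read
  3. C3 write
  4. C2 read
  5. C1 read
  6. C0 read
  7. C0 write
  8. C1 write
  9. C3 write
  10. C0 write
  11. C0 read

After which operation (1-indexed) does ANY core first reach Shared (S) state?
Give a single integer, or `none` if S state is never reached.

Answer: 2

Derivation:
Op 1: C3 write [C3 write: invalidate none -> C3=M] -> [I,I,I,M]
Op 2: C1 read [C1 read from I: others=['C3=M'] -> C1=S, others downsized to S] -> [I,S,I,S]
  -> First S state at op 2; remaining ops need not be traced.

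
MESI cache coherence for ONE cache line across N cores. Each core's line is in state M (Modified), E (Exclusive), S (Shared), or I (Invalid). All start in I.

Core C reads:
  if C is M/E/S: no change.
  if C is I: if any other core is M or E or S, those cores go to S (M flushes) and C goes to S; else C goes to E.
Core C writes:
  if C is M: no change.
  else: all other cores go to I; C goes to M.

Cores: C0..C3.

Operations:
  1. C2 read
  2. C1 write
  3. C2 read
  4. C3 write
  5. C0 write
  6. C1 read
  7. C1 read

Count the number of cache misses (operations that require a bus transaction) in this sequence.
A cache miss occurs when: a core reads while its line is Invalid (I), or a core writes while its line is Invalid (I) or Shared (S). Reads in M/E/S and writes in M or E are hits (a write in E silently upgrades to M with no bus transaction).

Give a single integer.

Answer: 6

Derivation:
Op 1: C2 read [C2 read from I: no other sharers -> C2=E (exclusive)] -> [I,I,E,I] [MISS #1: read from I]
Op 2: C1 write [C1 write: invalidate ['C2=E'] -> C1=M] -> [I,M,I,I] [MISS #2: write from I]
Op 3: C2 read [C2 read from I: others=['C1=M'] -> C2=S, others downsized to S] -> [I,S,S,I] [MISS #3: read from I]
Op 4: C3 write [C3 write: invalidate ['C1=S', 'C2=S'] -> C3=M] -> [I,I,I,M] [MISS #4: write from I]
Op 5: C0 write [C0 write: invalidate ['C3=M'] -> C0=M] -> [M,I,I,I] [MISS #5: write from I]
Op 6: C1 read [C1 read from I: others=['C0=M'] -> C1=S, others downsized to S] -> [S,S,I,I] [MISS #6: read from I]
Op 7: C1 read [C1 read: already in S, no change] -> [S,S,I,I] [hit: read from S]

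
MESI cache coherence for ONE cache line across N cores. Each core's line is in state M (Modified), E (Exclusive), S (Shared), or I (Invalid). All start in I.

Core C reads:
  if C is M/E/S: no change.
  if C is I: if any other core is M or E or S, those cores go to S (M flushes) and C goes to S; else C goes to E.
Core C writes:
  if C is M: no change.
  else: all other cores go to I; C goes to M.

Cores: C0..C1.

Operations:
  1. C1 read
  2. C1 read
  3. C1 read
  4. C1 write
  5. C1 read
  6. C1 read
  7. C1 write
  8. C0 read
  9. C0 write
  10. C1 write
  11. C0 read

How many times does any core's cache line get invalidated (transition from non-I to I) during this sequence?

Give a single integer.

Op 1: C1 read [C1 read from I: no other sharers -> C1=E (exclusive)] -> [I,E] (invalidations this op: 0; running total: 0)
Op 2: C1 read [C1 read: already in E, no change] -> [I,E] (invalidations this op: 0; running total: 0)
Op 3: C1 read [C1 read: already in E, no change] -> [I,E] (invalidations this op: 0; running total: 0)
Op 4: C1 write [C1 write: invalidate none -> C1=M] -> [I,M] (invalidations this op: 0; running total: 0)
Op 5: C1 read [C1 read: already in M, no change] -> [I,M] (invalidations this op: 0; running total: 0)
Op 6: C1 read [C1 read: already in M, no change] -> [I,M] (invalidations this op: 0; running total: 0)
Op 7: C1 write [C1 write: already M (modified), no change] -> [I,M] (invalidations this op: 0; running total: 0)
Op 8: C0 read [C0 read from I: others=['C1=M'] -> C0=S, others downsized to S] -> [S,S] (invalidations this op: 0; running total: 0)
Op 9: C0 write [C0 write: invalidate ['C1=S'] -> C0=M] -> [M,I] (invalidations this op: 1; running total: 1)
Op 10: C1 write [C1 write: invalidate ['C0=M'] -> C1=M] -> [I,M] (invalidations this op: 1; running total: 2)
Op 11: C0 read [C0 read from I: others=['C1=M'] -> C0=S, others downsized to S] -> [S,S] (invalidations this op: 0; running total: 2)

Answer: 2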